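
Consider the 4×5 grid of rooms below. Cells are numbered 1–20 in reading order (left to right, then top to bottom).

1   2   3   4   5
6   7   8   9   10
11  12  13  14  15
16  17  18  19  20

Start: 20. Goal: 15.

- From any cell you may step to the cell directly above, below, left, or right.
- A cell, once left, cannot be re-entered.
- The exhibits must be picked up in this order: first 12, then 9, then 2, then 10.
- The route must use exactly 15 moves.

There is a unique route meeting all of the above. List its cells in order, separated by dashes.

20 - 19 - 18 - 17 - 12 - 13 - 14 - 9 - 8 - 7 - 2 - 3 - 4 - 5 - 10 - 15

The waypoints must appear in the order 12, 9, 2, 10, with no cell reused.
Route from 20: left 3 to 17, up 1 to 12, right 2 to 14, up 1 to 9, left 2 to 7, up 1 to 2, right 3 to 5, down 2 to 15 — 15 moves in all.
Check: order respected (12 at step 4, 9 at step 7, 2 at step 10, 10 at step 14); 15 moves as required.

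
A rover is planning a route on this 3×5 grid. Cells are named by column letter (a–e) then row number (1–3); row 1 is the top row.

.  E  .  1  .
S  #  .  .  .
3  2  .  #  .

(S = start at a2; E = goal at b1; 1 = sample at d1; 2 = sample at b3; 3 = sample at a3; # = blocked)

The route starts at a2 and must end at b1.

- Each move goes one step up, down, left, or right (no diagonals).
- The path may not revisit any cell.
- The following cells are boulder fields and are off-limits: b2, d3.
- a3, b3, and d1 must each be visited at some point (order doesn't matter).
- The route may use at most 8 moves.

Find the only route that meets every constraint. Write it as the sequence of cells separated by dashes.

a2 - a3 - b3 - c3 - c2 - d2 - d1 - c1 - b1

The budget equals the shortest possible length, so every move has to be on a shortest route through the required cells.
Route from a2: down to a3, 2× right (reaching c3), up to c2, right to d2, up to d1, 2× left (reaching b1) — 8 moves in all.
Check: all required cells visited; 8 ≤ 8 moves.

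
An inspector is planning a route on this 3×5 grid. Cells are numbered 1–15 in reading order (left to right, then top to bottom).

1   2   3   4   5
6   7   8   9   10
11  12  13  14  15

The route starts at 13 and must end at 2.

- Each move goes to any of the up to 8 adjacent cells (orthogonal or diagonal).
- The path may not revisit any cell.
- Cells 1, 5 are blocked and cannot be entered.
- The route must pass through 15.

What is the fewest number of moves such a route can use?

5

Any route passes through 15 somewhere between 13 and 2. Summing Chebyshev distances along the two legs (13 → 15 → 2) gives a lower bound of 2 + 3 = 5 moves.
A route of 5 moves achieves this: 13 → 9 → 15 → 14 → 8 → 2.
Since 5 matches the lower bound, it is optimal.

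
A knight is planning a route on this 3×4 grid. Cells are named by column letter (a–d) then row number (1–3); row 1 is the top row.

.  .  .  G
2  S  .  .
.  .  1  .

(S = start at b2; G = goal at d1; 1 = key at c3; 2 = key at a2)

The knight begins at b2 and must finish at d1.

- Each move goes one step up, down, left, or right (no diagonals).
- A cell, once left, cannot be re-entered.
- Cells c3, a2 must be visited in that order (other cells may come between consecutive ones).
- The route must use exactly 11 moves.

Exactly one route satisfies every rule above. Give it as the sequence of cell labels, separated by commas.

b2, c2, d2, d3, c3, b3, a3, a2, a1, b1, c1, d1

The waypoints must appear in the order c3, a2, with no cell reused.
Route from b2: 2× right (reaching d2), down to d3, 3× left (reaching a3), 2× up (reaching a1), 3× right (reaching d1) — 11 moves in all.
Check: order respected (1 at step 4, 2 at step 7); 11 moves as required.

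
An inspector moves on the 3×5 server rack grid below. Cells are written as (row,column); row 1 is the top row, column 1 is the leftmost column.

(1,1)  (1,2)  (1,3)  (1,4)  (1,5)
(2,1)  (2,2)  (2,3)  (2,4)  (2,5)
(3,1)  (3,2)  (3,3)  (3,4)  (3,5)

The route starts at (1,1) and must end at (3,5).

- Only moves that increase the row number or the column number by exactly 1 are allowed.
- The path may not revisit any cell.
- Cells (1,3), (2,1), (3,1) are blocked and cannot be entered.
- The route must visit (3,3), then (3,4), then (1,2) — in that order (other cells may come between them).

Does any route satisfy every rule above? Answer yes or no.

no

(1,2) lies above (3,4), so going from (3,4) to (1,2) would need an upward move — but moves only go right/down, so (3,4) cannot be visited before (1,2).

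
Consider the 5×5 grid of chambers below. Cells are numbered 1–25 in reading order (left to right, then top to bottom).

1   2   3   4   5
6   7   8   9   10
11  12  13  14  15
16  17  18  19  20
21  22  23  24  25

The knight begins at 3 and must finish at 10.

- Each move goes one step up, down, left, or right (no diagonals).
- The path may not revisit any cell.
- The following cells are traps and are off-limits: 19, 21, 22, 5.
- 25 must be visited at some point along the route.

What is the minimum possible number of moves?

Any route passes through 25 somewhere between 3 and 10. Summing Manhattan distances along the two legs (3 → 25 → 10) gives a lower bound of 6 + 3 = 9 moves.
A route of 9 moves achieves this: 3 → 8 → 13 → 18 → 23 → 24 → 25 → 20 → 15 → 10.
Since 9 matches the lower bound, it is optimal.

9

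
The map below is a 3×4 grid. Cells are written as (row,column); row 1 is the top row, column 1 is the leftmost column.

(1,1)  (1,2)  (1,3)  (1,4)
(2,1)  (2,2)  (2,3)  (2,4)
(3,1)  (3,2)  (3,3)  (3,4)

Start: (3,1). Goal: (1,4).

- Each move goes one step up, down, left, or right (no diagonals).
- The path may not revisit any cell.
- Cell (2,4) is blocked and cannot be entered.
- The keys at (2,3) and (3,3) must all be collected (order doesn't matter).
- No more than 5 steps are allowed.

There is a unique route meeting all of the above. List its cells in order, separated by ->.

(3,1) -> (3,2) -> (3,3) -> (2,3) -> (1,3) -> (1,4)

Any route must reach (2,3) and (3,3) and still end at (1,4) within 5 moves, so the order of the required stops is forced.
Route from (3,1): right 2 to (3,3), up 2 to (1,3), right 1 to (1,4) — 5 moves in all.
Check: all required cells visited; 5 ≤ 5 moves.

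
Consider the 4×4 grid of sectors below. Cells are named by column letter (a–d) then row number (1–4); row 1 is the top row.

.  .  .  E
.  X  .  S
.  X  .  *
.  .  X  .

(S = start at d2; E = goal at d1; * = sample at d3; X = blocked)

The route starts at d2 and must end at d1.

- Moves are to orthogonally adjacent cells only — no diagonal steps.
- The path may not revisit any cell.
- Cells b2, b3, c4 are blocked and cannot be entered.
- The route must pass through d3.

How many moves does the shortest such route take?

5

Any route passes through d3 somewhere between d2 and d1. Summing Manhattan distances along the two legs (d2 → d3 → d1) gives a lower bound of 1 + 2 = 3 moves.
The shortest route satisfying every rule uses 5 moves: d2 → d3 → c3 → c2 → c1 → d1.
The no-revisit rule (legs can't share cells) pushes the minimum above the 3-move bound; an exhaustive check rules out every length from 3 to 4, leaving 5 as the minimum.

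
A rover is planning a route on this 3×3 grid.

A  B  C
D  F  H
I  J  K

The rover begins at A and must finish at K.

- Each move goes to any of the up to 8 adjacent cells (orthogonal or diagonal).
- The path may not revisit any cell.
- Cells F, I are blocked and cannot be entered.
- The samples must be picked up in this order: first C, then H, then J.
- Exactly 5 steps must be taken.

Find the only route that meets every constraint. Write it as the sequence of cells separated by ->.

The waypoints must appear in the order C, H, J, with no cell reused.
Route from A: right 2 to C, down 1 to H, down-left 1 to J, right 1 to K — 5 moves in all.
Check: order respected (C at step 2, H at step 3, J at step 4); 5 moves as required.

A -> B -> C -> H -> J -> K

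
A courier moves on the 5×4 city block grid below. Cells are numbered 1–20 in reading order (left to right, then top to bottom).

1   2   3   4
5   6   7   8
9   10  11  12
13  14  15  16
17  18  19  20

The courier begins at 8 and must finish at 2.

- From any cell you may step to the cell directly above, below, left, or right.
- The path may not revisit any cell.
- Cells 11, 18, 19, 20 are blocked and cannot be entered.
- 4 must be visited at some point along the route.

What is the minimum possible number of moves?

3

Any route passes through 4 somewhere between 8 and 2. Summing Manhattan distances along the two legs (8 → 4 → 2) gives a lower bound of 1 + 2 = 3 moves.
A route of 3 moves achieves this: 8 → 4 → 3 → 2.
Since 3 matches the lower bound, it is optimal.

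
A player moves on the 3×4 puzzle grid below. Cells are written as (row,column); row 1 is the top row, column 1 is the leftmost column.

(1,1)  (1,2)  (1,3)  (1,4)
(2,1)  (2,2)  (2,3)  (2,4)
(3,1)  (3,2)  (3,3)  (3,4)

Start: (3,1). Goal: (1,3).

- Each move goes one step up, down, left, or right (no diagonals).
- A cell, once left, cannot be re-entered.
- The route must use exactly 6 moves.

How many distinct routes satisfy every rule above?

9

Need simple routes of exactly 6 moves from (3,1) to (1,3) (Manhattan distance 4, so 1 moves are spent on a detour and 1 undoing it).
Branch systematically from the start, pruning whenever the remaining move budget drops below the Manhattan distance to (1,3) or differs from it in parity. Grouping the completions by first move — via (2,1): 3; via (3,2): 6 — and summing: 3 + 6 = 9.
That gives 9 routes.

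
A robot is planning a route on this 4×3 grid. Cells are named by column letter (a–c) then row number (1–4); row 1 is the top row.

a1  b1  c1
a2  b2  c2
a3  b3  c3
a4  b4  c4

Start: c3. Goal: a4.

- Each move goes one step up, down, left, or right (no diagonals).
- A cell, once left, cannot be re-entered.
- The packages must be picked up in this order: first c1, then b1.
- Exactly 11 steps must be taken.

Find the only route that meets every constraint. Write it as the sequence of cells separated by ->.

The waypoints must appear in the order c1, b1, with no cell reused.
Route from c3: down 1 to c4, left 1 to b4, up 2 to b2, right 1 to c2, up 1 to c1, left 2 to a1, down 3 to a4 — 11 moves in all.
Check: order respected (c1 at step 6, b1 at step 7); 11 moves as required.

c3 -> c4 -> b4 -> b3 -> b2 -> c2 -> c1 -> b1 -> a1 -> a2 -> a3 -> a4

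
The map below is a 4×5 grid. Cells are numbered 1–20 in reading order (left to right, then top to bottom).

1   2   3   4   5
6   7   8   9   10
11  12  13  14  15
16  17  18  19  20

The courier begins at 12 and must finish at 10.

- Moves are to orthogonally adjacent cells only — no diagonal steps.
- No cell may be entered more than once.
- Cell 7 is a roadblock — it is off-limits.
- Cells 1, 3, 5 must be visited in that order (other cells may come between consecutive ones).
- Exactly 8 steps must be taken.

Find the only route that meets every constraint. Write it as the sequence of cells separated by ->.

The waypoints must appear in the order 1, 3, 5, with no cell reused.
Route from 12: left 1 to 11, up 2 to 1, right 4 to 5, down 1 to 10 — 8 moves in all.
Check: order respected (1 at step 3, 3 at step 5, 5 at step 7); 8 moves as required.

12 -> 11 -> 6 -> 1 -> 2 -> 3 -> 4 -> 5 -> 10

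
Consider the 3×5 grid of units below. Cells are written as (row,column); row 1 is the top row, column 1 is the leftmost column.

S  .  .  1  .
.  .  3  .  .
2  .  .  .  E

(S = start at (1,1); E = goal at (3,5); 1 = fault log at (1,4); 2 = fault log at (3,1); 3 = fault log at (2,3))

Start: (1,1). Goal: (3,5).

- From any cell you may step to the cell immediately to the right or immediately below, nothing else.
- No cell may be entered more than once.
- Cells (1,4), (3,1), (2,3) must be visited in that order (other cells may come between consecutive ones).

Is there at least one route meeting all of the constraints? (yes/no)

(3,1) lies to the left of (1,4), so going from (1,4) to (3,1) would need a leftward move — but moves only go right/down, so (1,4) cannot be visited before (3,1).

no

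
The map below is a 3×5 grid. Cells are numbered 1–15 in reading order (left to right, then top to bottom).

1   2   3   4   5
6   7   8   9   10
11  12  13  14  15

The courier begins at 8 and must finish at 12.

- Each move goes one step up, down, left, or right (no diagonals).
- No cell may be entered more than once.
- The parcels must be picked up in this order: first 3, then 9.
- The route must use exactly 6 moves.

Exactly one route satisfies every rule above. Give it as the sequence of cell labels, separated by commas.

The waypoints must appear in the order 3, 9, with no cell reused.
Route from 8: up to 3, right to 4, 2× down (reaching 14), 2× left (reaching 12) — 6 moves in all.
Check: order respected (3 at step 1, 9 at step 3); 6 moves as required.

8, 3, 4, 9, 14, 13, 12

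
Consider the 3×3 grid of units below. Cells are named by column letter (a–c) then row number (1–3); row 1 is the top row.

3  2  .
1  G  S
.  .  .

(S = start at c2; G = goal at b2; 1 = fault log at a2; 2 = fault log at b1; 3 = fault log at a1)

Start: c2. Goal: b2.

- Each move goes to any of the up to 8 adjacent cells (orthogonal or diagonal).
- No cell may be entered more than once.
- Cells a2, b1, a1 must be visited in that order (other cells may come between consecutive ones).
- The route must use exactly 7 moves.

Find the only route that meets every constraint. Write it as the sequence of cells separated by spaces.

c2 c3 b3 a3 a2 b1 a1 b2

The waypoints must appear in the order a2, b1, a1, with no cell reused.
Route from c2: down 1 to c3, left 2 to a3, up 1 to a2, up-right 1 to b1, left 1 to a1, down-right 1 to b2 — 7 moves in all.
Check: order respected (1 at step 4, 2 at step 5, 3 at step 6); 7 moves as required.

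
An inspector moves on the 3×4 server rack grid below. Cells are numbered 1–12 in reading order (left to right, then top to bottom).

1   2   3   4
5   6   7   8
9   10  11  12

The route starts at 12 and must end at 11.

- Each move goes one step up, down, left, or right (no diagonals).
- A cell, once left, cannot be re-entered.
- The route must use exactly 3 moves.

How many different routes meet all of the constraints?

1

Need simple routes of exactly 3 moves from 12 to 11 (Manhattan distance 1, so 1 moves are spent on a detour and 1 undoing it).
Enumerating: 12 8 7 11.
That gives 1 route.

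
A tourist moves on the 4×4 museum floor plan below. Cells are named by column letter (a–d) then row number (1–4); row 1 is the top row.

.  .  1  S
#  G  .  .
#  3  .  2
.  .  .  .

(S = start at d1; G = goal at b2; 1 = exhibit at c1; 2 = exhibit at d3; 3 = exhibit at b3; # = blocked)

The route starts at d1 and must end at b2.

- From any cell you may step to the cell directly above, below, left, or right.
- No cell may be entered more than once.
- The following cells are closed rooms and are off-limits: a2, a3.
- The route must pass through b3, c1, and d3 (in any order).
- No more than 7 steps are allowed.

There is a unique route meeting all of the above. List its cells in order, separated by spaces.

The budget equals the shortest possible length, so every move has to be on a shortest route through the required cells.
Route from d1: left to c1, down to c2, right to d2, down to d3, 2× left (reaching b3), up to b2 — 7 moves in all.
Check: all required cells visited; 7 ≤ 7 moves.

d1 c1 c2 d2 d3 c3 b3 b2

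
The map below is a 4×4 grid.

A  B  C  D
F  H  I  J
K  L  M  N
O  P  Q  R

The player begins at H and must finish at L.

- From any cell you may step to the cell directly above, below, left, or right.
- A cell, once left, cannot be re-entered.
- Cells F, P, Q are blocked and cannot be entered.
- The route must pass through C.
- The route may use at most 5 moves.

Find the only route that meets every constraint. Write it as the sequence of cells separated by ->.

H -> B -> C -> I -> M -> L

The budget equals the shortest possible length, so every move has to be on a shortest route through the required cells.
Route from H: up 1 to B, right 1 to C, down 2 to M, left 1 to L — 5 moves in all.
Check: all required cells visited; 5 ≤ 5 moves.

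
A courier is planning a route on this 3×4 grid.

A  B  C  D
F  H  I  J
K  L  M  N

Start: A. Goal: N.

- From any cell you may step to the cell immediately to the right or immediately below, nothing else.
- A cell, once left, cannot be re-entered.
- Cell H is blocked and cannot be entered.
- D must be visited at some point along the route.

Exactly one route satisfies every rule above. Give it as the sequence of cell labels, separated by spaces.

Moves only go right or down, so the column and row indices never decrease.
Route from A: right 3 to D, down 2 to N — 5 moves in all.
Check: all required cells visited.

A B C D J N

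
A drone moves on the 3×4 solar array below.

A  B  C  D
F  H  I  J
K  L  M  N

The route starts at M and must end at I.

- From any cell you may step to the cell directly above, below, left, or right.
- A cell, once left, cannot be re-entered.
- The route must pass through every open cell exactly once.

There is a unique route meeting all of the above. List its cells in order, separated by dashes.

M - N - J - D - C - B - A - F - K - L - H - I

Need to visit all 12 open cells exactly once, starting at M and ending at I.
Route from M: right to N, 2× up (reaching D), 3× left (reaching A), 2× down (reaching K), right to L, up to H, right to I — 11 moves in all.
Check: all 12 open cells covered.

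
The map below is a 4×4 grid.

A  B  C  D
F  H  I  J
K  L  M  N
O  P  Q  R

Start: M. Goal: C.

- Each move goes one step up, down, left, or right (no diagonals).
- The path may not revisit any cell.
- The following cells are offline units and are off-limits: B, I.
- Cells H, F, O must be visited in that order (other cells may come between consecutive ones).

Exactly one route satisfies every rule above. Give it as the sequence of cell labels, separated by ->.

M -> L -> H -> F -> K -> O -> P -> Q -> R -> N -> J -> D -> C

The waypoints must appear in the order H, F, O, with no cell reused.
Route from M: left 1 to L, up 1 to H, left 1 to F, down 2 to O, right 3 to R, up 3 to D, left 1 to C — 12 moves in all.
Check: order respected (H at step 2, F at step 3, O at step 5).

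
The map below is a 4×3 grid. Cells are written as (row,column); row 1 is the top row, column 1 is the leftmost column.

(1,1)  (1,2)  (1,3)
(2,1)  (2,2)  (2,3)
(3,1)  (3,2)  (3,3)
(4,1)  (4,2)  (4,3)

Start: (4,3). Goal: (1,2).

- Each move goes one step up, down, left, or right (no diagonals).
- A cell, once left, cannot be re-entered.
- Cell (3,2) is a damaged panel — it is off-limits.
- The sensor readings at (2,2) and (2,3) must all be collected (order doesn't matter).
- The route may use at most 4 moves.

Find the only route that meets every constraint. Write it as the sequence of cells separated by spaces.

(4,3) (3,3) (2,3) (2,2) (1,2)

The budget equals the shortest possible length, so every move has to be on a shortest route through the required cells.
Route from (4,3): up 2 to (2,3), left 1 to (2,2), up 1 to (1,2) — 4 moves in all.
Check: all required cells visited; 4 ≤ 4 moves.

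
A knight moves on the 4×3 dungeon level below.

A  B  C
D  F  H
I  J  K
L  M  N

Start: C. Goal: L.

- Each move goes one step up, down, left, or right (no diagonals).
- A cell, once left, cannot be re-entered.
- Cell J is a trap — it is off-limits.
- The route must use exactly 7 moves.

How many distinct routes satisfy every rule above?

Need simple routes of exactly 7 moves from C to L (Manhattan distance 5, so 1 moves are spent on a detour and 1 undoing it).
Enumerating: C H F B A D I L | C B F H K N M L.
That gives 2 routes.

2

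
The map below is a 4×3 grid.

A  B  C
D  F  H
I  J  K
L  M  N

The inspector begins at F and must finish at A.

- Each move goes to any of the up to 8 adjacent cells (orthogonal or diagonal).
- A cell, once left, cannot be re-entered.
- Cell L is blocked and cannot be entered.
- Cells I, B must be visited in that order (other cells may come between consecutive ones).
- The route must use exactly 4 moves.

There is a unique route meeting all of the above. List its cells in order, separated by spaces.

F I D B A

The waypoints must appear in the order I, B, with no cell reused.
Route from F: down-left 1 to I, up 1 to D, up-right 1 to B, left 1 to A — 4 moves in all.
Check: order respected (I at step 1, B at step 3); 4 moves as required.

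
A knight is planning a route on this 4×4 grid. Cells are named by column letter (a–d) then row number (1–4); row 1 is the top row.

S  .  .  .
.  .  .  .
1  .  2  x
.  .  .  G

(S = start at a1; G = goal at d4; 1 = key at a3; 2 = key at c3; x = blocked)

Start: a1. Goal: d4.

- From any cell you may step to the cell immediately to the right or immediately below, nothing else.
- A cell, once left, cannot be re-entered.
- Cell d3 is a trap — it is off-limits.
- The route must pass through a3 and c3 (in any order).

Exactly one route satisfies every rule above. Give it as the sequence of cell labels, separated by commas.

Moves only go right or down, so the column and row indices never decrease.
Route from a1: 2× down (reaching a3), 2× right (reaching c3), down to c4, right to d4 — 6 moves in all.
Check: all required cells visited.

a1, a2, a3, b3, c3, c4, d4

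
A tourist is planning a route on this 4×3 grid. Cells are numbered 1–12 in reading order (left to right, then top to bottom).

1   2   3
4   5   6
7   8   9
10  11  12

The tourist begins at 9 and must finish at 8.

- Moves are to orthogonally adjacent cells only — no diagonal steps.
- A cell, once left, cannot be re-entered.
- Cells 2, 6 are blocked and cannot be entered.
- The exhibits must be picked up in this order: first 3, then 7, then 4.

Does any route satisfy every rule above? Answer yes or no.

no

The blocked cells wall 3 off from 9 completely — no sequence of moves reaches it at all, so no route can satisfy the rules.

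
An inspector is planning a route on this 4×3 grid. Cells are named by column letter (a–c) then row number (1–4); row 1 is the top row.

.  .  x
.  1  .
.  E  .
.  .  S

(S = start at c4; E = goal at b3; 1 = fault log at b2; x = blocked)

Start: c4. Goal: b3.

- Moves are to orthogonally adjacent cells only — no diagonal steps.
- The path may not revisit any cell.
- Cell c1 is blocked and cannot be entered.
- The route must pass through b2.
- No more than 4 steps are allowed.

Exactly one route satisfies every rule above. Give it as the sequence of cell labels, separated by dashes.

Any route must reach b2 and still end at b3 within 4 moves, so the order of the required stops is forced.
Route from c4: 2× up (reaching c2), left to b2, down to b3 — 4 moves in all.
Check: all required cells visited; 4 ≤ 4 moves.

c4 - c3 - c2 - b2 - b3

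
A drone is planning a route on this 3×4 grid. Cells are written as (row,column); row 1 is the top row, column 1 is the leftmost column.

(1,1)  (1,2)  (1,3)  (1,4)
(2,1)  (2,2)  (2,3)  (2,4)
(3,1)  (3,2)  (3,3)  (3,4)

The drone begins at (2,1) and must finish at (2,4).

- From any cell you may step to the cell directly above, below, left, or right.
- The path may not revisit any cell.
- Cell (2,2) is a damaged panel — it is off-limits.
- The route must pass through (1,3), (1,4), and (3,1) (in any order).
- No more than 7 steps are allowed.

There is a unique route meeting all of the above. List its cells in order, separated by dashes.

(2,1) - (3,1) - (3,2) - (3,3) - (2,3) - (1,3) - (1,4) - (2,4)

Any route must reach (1,3), (1,4), and (3,1) and still end at (2,4) within 7 moves, so the order of the required stops is forced.
Route from (2,1): down 1 to (3,1), right 2 to (3,3), up 2 to (1,3), right 1 to (1,4), down 1 to (2,4) — 7 moves in all.
Check: all required cells visited; 7 ≤ 7 moves.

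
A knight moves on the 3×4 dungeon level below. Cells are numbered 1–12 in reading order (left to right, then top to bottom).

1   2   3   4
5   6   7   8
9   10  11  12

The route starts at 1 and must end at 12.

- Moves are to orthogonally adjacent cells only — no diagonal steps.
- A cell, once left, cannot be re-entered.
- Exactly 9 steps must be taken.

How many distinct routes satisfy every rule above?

Need simple routes of exactly 9 moves from 1 to 12 (Manhattan distance 5, so 2 moves are spent on a detour and 2 undoing it).
Branch systematically from the start, pruning whenever the remaining move budget drops below the Manhattan distance to 12 or differs from it in parity. Grouping the completions by first move — via 5: 7; via 2: 4 — and summing: 7 + 4 = 11.
That gives 11 routes.

11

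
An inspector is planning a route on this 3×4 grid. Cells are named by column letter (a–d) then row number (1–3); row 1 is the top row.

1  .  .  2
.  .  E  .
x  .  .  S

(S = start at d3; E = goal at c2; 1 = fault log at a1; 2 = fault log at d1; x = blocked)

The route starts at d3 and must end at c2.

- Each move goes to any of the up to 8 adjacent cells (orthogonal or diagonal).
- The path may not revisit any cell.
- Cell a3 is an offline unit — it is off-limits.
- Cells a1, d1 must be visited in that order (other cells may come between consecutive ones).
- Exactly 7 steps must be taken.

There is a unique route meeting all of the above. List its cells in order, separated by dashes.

d3 - c3 - b2 - a1 - b1 - c1 - d1 - c2

The waypoints must appear in the order a1, d1, with no cell reused.
Route from d3: left 1 to c3, up-left 2 to a1, right 3 to d1, down-left 1 to c2 — 7 moves in all.
Check: order respected (1 at step 3, 2 at step 6); 7 moves as required.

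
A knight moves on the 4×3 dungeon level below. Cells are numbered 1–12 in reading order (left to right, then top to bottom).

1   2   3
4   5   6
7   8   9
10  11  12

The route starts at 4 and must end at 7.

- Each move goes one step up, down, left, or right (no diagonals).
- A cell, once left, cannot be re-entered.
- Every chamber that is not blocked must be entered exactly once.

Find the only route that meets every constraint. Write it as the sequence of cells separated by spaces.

4 1 2 3 6 5 8 9 12 11 10 7

Need to visit all 12 open cells exactly once, starting at 4 and ending at 7.
Route from 4: up 1 to 1, right 2 to 3, down 1 to 6, left 1 to 5, down 1 to 8, right 1 to 9, down 1 to 12, left 2 to 10, up 1 to 7 — 11 moves in all.
Check: all 12 open cells covered.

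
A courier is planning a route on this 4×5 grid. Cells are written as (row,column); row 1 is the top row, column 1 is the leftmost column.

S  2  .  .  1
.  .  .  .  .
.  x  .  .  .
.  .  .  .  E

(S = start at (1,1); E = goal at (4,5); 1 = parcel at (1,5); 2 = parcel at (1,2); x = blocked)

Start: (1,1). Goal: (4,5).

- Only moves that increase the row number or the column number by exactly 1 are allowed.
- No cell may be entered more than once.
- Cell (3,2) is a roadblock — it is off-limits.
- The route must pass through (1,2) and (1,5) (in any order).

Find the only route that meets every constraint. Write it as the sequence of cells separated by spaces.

Moves only go right or down, so the column and row indices never decrease.
Route from (1,1): 4× right (reaching (1,5)), 3× down (reaching (4,5)) — 7 moves in all.
Check: all required cells visited.

(1,1) (1,2) (1,3) (1,4) (1,5) (2,5) (3,5) (4,5)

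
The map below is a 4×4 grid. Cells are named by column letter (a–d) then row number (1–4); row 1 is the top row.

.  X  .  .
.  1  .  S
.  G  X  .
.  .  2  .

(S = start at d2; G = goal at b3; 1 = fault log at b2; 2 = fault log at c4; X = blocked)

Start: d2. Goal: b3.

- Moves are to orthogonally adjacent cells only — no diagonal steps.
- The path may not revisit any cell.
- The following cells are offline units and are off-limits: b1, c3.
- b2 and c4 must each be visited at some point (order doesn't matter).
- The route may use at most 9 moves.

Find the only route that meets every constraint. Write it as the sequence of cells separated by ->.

Any route must reach b2 and c4 and still end at b3 within 9 moves, so the order of the required stops is forced.
Route from d2: down 2 to d4, left 3 to a4, up 2 to a2, right 1 to b2, down 1 to b3 — 9 moves in all.
Check: all required cells visited; 9 ≤ 9 moves.

d2 -> d3 -> d4 -> c4 -> b4 -> a4 -> a3 -> a2 -> b2 -> b3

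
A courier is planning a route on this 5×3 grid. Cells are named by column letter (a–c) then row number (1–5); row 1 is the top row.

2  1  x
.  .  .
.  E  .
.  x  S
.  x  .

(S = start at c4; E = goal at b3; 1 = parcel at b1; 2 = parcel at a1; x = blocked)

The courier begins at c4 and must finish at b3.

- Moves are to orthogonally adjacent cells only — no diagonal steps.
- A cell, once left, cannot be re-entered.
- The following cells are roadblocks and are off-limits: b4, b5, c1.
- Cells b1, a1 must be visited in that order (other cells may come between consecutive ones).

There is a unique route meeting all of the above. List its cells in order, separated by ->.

The waypoints must appear in the order b1, a1, with no cell reused.
Route from c4: 2× up (reaching c2), left to b2, up to b1, left to a1, 2× down (reaching a3), right to b3 — 8 moves in all.
Check: order respected (1 at step 4, 2 at step 5).

c4 -> c3 -> c2 -> b2 -> b1 -> a1 -> a2 -> a3 -> b3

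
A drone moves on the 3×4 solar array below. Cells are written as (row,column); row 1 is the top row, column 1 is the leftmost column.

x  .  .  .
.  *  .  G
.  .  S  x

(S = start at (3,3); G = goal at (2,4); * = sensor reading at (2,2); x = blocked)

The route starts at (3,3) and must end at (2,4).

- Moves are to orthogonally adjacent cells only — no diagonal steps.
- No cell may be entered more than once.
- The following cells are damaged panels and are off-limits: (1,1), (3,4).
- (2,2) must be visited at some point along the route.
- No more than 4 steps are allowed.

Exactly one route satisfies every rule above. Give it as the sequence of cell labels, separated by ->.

Any route must reach (2,2) and still end at (2,4) within 4 moves, so the order of the required stops is forced.
Route from (3,3): left 1 to (3,2), up 1 to (2,2), right 2 to (2,4) — 4 moves in all.
Check: all required cells visited; 4 ≤ 4 moves.

(3,3) -> (3,2) -> (2,2) -> (2,3) -> (2,4)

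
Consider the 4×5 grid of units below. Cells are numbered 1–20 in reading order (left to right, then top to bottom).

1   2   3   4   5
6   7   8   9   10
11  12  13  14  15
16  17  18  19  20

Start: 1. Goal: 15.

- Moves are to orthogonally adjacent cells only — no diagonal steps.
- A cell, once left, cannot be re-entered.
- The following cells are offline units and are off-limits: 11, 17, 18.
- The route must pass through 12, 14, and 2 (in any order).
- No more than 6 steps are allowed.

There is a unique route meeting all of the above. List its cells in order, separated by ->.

1 -> 2 -> 7 -> 12 -> 13 -> 14 -> 15

The budget equals the shortest possible length, so every move has to be on a shortest route through the required cells.
Route from 1: right to 2, 2× down (reaching 12), 3× right (reaching 15) — 6 moves in all.
Check: all required cells visited; 6 ≤ 6 moves.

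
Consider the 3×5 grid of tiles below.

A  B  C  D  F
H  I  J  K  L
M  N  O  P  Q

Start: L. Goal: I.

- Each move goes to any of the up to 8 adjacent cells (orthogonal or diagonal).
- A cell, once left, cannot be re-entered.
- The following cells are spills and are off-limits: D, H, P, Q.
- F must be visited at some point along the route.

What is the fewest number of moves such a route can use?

Any route passes through F somewhere between L and I. Summing Chebyshev distances along the two legs (L → F → I) gives a lower bound of 1 + 3 = 4 moves.
A route of 4 moves achieves this: L → F → K → C → I.
Since 4 matches the lower bound, it is optimal.

4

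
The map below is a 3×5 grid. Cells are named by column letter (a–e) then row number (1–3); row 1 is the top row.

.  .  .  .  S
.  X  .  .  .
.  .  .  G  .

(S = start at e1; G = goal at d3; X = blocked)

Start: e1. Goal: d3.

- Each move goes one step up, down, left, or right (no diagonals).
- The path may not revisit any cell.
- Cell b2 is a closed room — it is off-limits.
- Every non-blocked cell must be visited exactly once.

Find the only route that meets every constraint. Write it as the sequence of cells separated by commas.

e1, d1, c1, b1, a1, a2, a3, b3, c3, c2, d2, e2, e3, d3

Need to visit all 14 open cells exactly once, starting at e1 and ending at d3.
Cell b1 has only two open neighbours (a1 and c1), so the path must pass straight through it: one of those is the cell it's entered from and the other is where it exits.
Route from e1: 4× left (reaching a1), 2× down (reaching a3), 2× right (reaching c3), up to c2, 2× right (reaching e2), down to e3, left to d3 — 13 moves in all.
Check: all 14 open cells covered.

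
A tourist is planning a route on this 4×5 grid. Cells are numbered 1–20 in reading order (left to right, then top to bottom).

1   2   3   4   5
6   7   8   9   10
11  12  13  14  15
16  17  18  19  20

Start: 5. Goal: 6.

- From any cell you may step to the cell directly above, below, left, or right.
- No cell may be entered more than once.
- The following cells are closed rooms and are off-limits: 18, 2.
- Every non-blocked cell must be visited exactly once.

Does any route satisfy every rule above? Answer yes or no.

Cell 1 has only one open neighbour but is neither the start nor the goal, so a Hamiltonian route would have to both enter and leave it through the same neighbour — impossible without revisiting.

no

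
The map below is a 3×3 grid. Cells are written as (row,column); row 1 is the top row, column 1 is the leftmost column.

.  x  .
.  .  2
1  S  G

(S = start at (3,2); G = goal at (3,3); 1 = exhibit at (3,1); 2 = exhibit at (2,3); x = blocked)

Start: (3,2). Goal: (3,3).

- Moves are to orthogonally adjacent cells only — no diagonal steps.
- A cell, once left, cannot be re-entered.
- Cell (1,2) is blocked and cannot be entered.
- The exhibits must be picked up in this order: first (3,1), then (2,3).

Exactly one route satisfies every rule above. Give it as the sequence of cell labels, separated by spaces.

The waypoints must appear in the order (3,1), (2,3), with no cell reused.
Route from (3,2): left to (3,1), up to (2,1), 2× right (reaching (2,3)), down to (3,3) — 5 moves in all.
Check: order respected (1 at step 1, 2 at step 4).

(3,2) (3,1) (2,1) (2,2) (2,3) (3,3)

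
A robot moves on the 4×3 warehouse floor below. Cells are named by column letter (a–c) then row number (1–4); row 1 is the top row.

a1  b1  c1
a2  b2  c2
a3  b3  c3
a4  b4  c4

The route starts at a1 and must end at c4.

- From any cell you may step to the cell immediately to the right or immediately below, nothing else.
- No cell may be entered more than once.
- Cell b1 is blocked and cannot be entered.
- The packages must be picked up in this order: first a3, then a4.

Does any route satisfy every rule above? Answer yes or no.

One route that works: a1 → a2 → a3 → a4 → b4 → c4.

yes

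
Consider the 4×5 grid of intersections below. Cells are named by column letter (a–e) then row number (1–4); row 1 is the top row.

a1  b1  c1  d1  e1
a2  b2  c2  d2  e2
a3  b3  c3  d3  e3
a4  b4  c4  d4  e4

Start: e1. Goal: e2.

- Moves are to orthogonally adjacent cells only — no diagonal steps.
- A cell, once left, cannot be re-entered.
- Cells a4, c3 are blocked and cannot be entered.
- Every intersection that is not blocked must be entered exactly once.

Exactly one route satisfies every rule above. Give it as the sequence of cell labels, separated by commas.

Need to visit all 18 open cells exactly once, starting at e1 and ending at e2.
Cell e4 has only two open neighbours (e3 and d4), so the path must pass straight through it: one of those is the cell it's entered from and the other is where it exits.
Route from e1: left 2 to c1, down 1 to c2, left 1 to b2, up 1 to b1, left 1 to a1, down 2 to a3, right 1 to b3, down 1 to b4, right 3 to e4, up 1 to e3, left 1 to d3, up 1 to d2, right 1 to e2 — 17 moves in all.
Check: all 18 open cells covered.

e1, d1, c1, c2, b2, b1, a1, a2, a3, b3, b4, c4, d4, e4, e3, d3, d2, e2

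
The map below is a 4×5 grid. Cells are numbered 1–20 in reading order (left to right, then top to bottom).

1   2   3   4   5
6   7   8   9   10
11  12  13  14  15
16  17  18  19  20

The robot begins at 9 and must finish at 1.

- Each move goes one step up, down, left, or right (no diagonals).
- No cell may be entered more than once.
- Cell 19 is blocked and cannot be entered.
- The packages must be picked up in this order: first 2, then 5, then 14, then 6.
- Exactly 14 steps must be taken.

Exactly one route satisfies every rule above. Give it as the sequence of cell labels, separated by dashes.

The waypoints must appear in the order 2, 5, 14, 6, with no cell reused.
Route from 9: 2× left (reaching 7), up to 2, 3× right (reaching 5), 2× down (reaching 15), 4× left (reaching 11), 2× up (reaching 1) — 14 moves in all.
Check: order respected (2 at step 3, 5 at step 6, 14 at step 9, 6 at step 13); 14 moves as required.

9 - 8 - 7 - 2 - 3 - 4 - 5 - 10 - 15 - 14 - 13 - 12 - 11 - 6 - 1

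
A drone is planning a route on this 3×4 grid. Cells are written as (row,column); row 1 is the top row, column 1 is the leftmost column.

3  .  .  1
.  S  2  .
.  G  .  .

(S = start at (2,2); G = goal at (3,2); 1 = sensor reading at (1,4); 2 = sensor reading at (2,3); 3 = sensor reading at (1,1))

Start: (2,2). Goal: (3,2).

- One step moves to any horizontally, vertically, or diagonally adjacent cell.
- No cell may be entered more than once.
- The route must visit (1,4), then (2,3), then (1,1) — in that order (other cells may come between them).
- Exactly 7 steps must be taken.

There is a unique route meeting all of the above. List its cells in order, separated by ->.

The waypoints must appear in the order (1,4), (2,3), (1,1), with no cell reused.
Route from (2,2): up-right 1 to (1,3), right 1 to (1,4), down-left 1 to (2,3), up-left 1 to (1,2), left 1 to (1,1), down 1 to (2,1), down-right 1 to (3,2) — 7 moves in all.
Check: order respected (1 at step 2, 2 at step 3, 3 at step 5); 7 moves as required.

(2,2) -> (1,3) -> (1,4) -> (2,3) -> (1,2) -> (1,1) -> (2,1) -> (3,2)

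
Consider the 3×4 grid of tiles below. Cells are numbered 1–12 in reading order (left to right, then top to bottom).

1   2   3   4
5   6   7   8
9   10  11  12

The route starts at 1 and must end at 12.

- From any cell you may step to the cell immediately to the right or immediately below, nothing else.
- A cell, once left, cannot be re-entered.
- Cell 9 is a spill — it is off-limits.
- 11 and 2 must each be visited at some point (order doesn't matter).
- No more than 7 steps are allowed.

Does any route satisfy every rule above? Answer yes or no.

yes

One route that works: 1 → 2 → 6 → 10 → 11 → 12.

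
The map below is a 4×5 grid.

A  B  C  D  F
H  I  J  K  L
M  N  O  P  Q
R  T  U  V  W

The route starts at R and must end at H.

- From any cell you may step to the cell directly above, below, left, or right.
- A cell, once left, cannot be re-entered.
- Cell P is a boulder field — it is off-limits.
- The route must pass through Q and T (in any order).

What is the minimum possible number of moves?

10

Any route passes through Q and T in some order between R and H. Summing Manhattan distances along each leg and taking the cheapest ordering (R → T → Q → H) gives a lower bound of 1 + 4 + 5 = 10 moves.
A route of 10 moves achieves this: R → T → U → V → W → Q → L → K → J → I → H.
Since 10 matches the lower bound, it is optimal.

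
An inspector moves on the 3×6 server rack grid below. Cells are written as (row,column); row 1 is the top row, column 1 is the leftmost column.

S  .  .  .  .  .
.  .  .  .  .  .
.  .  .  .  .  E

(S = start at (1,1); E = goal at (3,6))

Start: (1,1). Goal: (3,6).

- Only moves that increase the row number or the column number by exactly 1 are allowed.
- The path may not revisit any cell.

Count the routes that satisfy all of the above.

A right/down-only route from (1,1) to (3,6) makes exactly 2 down-moves and 5 right-moves in some order.
With no other constraints that would be C(7,2) = 21 routes.
That gives 21 routes.

21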